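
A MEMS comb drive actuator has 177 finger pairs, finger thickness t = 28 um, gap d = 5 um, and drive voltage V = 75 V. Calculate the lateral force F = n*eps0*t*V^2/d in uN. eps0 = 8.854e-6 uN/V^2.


Step 1: Parameters: n=177, eps0=8.854e-6 uN/V^2, t=28 um, V=75 V, d=5 um
Step 2: V^2 = 5625
Step 3: F = 177 * 8.854e-6 * 28 * 5625 / 5
F = 49.365 uN


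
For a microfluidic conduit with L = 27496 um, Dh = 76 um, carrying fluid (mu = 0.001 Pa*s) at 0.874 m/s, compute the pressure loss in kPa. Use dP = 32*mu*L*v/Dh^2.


Step 1: Convert to SI: L = 27496e-6 m, Dh = 76e-6 m
Step 2: dP = 32 * 0.001 * 27496e-6 * 0.874 / (76e-6)^2
Step 3: dP = 133138.53 Pa
Step 4: Convert to kPa: dP = 133.14 kPa


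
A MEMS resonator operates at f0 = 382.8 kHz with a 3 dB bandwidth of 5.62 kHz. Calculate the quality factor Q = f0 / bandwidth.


Step 1: Q = f0 / bandwidth
Step 2: Q = 382.8 / 5.62
Q = 68.1


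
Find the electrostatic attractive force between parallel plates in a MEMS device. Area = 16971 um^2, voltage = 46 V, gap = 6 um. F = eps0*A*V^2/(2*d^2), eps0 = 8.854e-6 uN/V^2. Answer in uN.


Step 1: Identify parameters.
eps0 = 8.854e-6 uN/V^2, A = 16971 um^2, V = 46 V, d = 6 um
Step 2: Compute V^2 = 46^2 = 2116
Step 3: Compute d^2 = 6^2 = 36
Step 4: F = 0.5 * 8.854e-6 * 16971 * 2116 / 36
F = 4.416 uN


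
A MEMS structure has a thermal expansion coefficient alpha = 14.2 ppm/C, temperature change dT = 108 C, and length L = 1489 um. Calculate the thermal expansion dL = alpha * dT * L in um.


Step 1: Convert CTE: alpha = 14.2 ppm/C = 14.2e-6 /C
Step 2: dL = 14.2e-6 * 108 * 1489
dL = 2.2835 um


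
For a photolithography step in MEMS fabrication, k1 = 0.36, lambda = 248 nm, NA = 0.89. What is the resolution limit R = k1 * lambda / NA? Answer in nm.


Step 1: Identify values: k1 = 0.36, lambda = 248 nm, NA = 0.89
Step 2: R = k1 * lambda / NA
R = 0.36 * 248 / 0.89
R = 100.3 nm


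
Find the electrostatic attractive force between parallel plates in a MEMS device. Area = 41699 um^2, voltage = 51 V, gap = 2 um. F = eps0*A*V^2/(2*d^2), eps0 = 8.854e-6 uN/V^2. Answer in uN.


Step 1: Identify parameters.
eps0 = 8.854e-6 uN/V^2, A = 41699 um^2, V = 51 V, d = 2 um
Step 2: Compute V^2 = 51^2 = 2601
Step 3: Compute d^2 = 2^2 = 4
Step 4: F = 0.5 * 8.854e-6 * 41699 * 2601 / 4
F = 120.037 uN


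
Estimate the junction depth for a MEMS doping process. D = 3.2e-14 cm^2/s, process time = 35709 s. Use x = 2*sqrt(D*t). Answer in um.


Step 1: Compute D*t = 3.2e-14 * 35709 = 1.142688e-09 cm^2
Step 2: sqrt(D*t) = 3.3804e-05 cm
Step 3: x = 2 * 3.3804e-05 cm = 6.7608e-05 cm
Step 4: Convert to um (1 cm = 1e4 um): x = 0.676 um


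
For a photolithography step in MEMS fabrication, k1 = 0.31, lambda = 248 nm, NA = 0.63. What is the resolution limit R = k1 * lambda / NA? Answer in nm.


Step 1: Identify values: k1 = 0.31, lambda = 248 nm, NA = 0.63
Step 2: R = k1 * lambda / NA
R = 0.31 * 248 / 0.63
R = 122.0 nm


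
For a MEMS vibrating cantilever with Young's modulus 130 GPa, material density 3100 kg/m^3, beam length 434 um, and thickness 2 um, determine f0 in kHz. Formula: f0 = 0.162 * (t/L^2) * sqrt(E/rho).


Step 1: Convert units to SI.
t_SI = 2e-6 m, L_SI = 434e-6 m
Step 2: Calculate sqrt(E/rho).
sqrt(130e9 / 3100) = 6475.76 m/s
Step 3: Compute f0.
f0 = 0.162 * 2e-6 / (434e-6)^2 * 6475.76 = 11139.3 Hz = 11.14 kHz


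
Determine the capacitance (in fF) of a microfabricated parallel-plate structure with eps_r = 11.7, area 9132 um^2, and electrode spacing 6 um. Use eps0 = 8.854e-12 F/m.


Step 1: Convert area to m^2: A = 9132e-12 m^2
Step 2: Convert gap to m: d = 6e-6 m
Step 3: C = eps0 * eps_r * A / d
C = 8.854e-12 * 11.7 * 9132e-12 / 6e-6
Step 4: Convert to fF (multiply by 1e15).
C = 157.67 fF


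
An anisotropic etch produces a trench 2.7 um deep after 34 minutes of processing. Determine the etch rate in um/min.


Step 1: Etch rate = depth / time
Step 2: rate = 2.7 / 34
rate = 0.079 um/min


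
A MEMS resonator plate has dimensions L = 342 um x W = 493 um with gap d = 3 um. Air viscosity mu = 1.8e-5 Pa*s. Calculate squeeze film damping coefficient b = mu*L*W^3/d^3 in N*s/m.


Step 1: Convert to SI.
L = 342e-6 m, W = 493e-6 m, d = 3e-6 m
Step 2: W^3 = (493e-6)^3 = 1.20e-10 m^3
Step 3: d^3 = (3e-6)^3 = 2.70e-17 m^3
Step 4: b = 1.8e-5 * 342e-6 * 1.20e-10 / 2.70e-17
b = 2.73e-02 N*s/m


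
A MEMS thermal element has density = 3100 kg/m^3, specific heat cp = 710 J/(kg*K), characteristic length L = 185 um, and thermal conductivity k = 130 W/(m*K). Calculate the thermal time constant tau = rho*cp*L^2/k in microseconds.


Step 1: Convert L to m: L = 185e-6 m
Step 2: L^2 = (185e-6)^2 = 3.4225e-08 m^2
Step 3: tau = 3100 * 710 * 3.4225e-08 / 130 = 5.7945558e-04 s
Step 4: Convert to microseconds (multiply by 1e6).
tau = 579.456 us


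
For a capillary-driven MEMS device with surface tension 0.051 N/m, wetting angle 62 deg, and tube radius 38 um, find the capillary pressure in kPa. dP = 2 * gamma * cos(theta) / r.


Step 1: cos(62 deg) = 0.4695
Step 2: Convert r to m: r = 38e-6 m
Step 3: dP = 2 * 0.051 * 0.4695 / 38e-6 = 1260.2 Pa
Step 4: Convert Pa to kPa (divide by 1000).
dP = 1.26 kPa


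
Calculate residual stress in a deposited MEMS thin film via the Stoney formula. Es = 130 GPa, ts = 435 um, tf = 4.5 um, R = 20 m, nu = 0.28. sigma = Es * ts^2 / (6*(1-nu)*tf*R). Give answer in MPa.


Step 1: Compute numerator: Es * ts^2 = 130 * 435^2 = 24599250 (GPa*um^2)
Step 2: Compute denominator (R in um): 6*(1-nu)*tf*R = 6*0.72*4.5*20e6 = 388800000.0 (um^2)
Step 3: sigma (GPa) = 24599250 / 388800000.0 = 6.327e-02 GPa
Step 4: Convert to MPa (x1000): sigma = 63.3 MPa


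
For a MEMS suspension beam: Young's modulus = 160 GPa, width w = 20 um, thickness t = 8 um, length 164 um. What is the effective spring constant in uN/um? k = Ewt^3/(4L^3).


Step 1: Convert E to consistent units (1 GPa = 1000 uN/um^2).
E = 160 GPa = 160000 uN/um^2
Step 2: Compute t^3 = 8^3 = 512
Step 3: Compute L^3 = 164^3 = 4410944
Step 4: k = 160000 * 20 * 512 / (4 * 4410944)
k = 92.8599 uN/um


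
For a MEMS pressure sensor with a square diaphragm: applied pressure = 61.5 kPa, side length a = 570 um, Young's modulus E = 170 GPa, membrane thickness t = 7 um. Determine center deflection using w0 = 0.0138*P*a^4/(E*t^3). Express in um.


Step 1: Convert pressure to compatible units (E is in GPa, so P in GPa).
P = 61.5 kPa = 61.5e-6 GPa
Step 2: Compute numerator: 0.0138 * P * a^4.
a^4 = 570^4 = 105560010000
numerator = 0.0138 * 61.5e-6 * 105560010000 = 8.958878e+04
Step 3: Compute denominator: E * t^3 = 170 * 7^3 = 58310
Step 4: w0 = numerator / denominator = 8.958878e+04 / 58310 = 1.5364 um


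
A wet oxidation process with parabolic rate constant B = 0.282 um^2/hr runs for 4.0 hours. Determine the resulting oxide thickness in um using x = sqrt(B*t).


Step 1: Compute B*t = 0.282 * 4.0 = 1.128
Step 2: x = sqrt(1.128)
x = 1.062 um


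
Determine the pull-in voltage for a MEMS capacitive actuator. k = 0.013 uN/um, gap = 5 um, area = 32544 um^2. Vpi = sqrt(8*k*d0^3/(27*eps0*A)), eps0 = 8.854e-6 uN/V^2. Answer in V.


Step 1: Compute numerator: 8 * k * d0^3 = 8 * 0.013 * 5^3 = 13.0
Step 2: Compute denominator: 27 * eps0 * A = 27 * 8.854e-6 * 32544 = 7.779904
Step 3: Vpi = sqrt(13.0 / 7.779904)
Vpi = 1.29 V


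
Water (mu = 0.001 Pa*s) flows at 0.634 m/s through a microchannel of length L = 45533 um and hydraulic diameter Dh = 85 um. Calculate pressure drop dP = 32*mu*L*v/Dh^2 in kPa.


Step 1: Convert to SI: L = 45533e-6 m, Dh = 85e-6 m
Step 2: dP = 32 * 0.001 * 45533e-6 * 0.634 / (85e-6)^2
Step 3: dP = 127857.92 Pa
Step 4: Convert to kPa: dP = 127.86 kPa


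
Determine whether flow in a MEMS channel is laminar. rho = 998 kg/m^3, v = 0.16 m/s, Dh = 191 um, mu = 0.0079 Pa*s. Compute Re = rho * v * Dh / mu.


Step 1: Convert Dh to meters: Dh = 191e-6 m
Step 2: Re = rho * v * Dh / mu
Re = 998 * 0.16 * 191e-6 / 0.0079
Re = 3.861
Since Re = 3.861 is below ~2300, the flow is laminar.


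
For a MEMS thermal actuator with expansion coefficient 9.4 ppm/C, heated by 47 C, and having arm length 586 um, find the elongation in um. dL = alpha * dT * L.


Step 1: Convert CTE: alpha = 9.4 ppm/C = 9.4e-6 /C
Step 2: dL = 9.4e-6 * 47 * 586
dL = 0.2589 um


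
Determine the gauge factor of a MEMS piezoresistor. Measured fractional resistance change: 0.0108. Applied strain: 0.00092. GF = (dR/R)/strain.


Step 1: Identify values.
dR/R = 0.0108, strain = 0.00092
Step 2: GF = (dR/R) / strain = 0.0108 / 0.00092
GF = 11.7


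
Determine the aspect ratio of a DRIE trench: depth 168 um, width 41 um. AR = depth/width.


Step 1: AR = depth / width
Step 2: AR = 168 / 41
AR = 4.1


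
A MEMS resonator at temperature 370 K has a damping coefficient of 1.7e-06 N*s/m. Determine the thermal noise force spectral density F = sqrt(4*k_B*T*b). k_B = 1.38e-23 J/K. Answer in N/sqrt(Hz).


Step 1: Compute 4 * k_B * T * b
= 4 * 1.38e-23 * 370 * 1.7e-06
= 3.4721e-26 N^2/Hz
Step 2: F_noise = sqrt(3.4721e-26)
F_noise = 1.86e-13 N/sqrt(Hz)


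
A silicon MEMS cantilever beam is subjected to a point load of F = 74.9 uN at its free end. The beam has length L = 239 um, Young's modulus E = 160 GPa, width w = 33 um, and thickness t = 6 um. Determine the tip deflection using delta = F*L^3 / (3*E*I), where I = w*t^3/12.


Step 1: Calculate the second moment of area.
I = w * t^3 / 12 = 33 * 6^3 / 12 = 594.0 um^4
Step 2: Convert E to consistent units (1 GPa = 1000 uN/um^2).
E = 160 GPa = 160000 uN/um^2
Step 3: Calculate tip deflection.
delta = F * L^3 / (3 * E * I)
delta = 74.9 * 239^3 / (3 * 160000 * 594.0)
delta = 3.5863 um


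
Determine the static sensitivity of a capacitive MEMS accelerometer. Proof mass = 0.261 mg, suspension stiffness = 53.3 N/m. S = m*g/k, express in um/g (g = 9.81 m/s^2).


Step 1: Convert mass: m = 0.261 mg = 2.61e-07 kg
Step 2: S = m * g / k = 2.61e-07 * 9.81 / 53.3
Step 3: S = 4.80e-08 m/g
Step 4: Convert to um/g: S = 0.048 um/g


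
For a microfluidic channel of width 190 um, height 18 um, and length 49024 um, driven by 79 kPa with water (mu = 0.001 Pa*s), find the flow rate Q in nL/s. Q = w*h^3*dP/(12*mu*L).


Step 1: Convert all dimensions to SI (meters).
w = 190e-6 m, h = 18e-6 m, L = 49024e-6 m, dP = 79e3 Pa
Step 2: Q = w * h^3 * dP / (12 * mu * L)
Q = 190e-6 * (18e-6)^3 * 79e3 / (12 * 0.001 * 49024e-6) = 1.4880181e-10 m^3/s
Step 3: Convert Q from m^3/s to nL/s (1 m^3 = 1e12 nL, so multiply by 1e12).
Q = 148.802 nL/s


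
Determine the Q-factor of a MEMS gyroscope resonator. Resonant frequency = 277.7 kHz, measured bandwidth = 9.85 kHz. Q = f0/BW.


Step 1: Q = f0 / bandwidth
Step 2: Q = 277.7 / 9.85
Q = 28.2


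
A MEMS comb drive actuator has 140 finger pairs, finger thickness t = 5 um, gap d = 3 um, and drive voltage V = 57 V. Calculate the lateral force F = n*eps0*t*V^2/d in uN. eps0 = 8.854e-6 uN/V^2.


Step 1: Parameters: n=140, eps0=8.854e-6 uN/V^2, t=5 um, V=57 V, d=3 um
Step 2: V^2 = 3249
Step 3: F = 140 * 8.854e-6 * 5 * 3249 / 3
F = 6.712 uN


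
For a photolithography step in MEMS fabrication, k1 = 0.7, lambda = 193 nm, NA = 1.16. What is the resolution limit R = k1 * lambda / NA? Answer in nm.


Step 1: Identify values: k1 = 0.7, lambda = 193 nm, NA = 1.16
Step 2: R = k1 * lambda / NA
R = 0.7 * 193 / 1.16
R = 116.5 nm


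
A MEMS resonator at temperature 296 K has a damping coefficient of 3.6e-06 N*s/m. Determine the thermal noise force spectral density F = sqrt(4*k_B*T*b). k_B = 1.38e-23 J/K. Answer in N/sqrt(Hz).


Step 1: Compute 4 * k_B * T * b
= 4 * 1.38e-23 * 296 * 3.6e-06
= 5.8821e-26 N^2/Hz
Step 2: F_noise = sqrt(5.8821e-26)
F_noise = 2.43e-13 N/sqrt(Hz)


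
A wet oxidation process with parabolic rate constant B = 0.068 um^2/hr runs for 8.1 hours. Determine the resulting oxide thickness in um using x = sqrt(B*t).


Step 1: Compute B*t = 0.068 * 8.1 = 0.5508
Step 2: x = sqrt(0.5508)
x = 0.742 um


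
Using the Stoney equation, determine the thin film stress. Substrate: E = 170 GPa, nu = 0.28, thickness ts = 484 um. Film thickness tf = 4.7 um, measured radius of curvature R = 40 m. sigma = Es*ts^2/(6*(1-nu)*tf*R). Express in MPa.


Step 1: Compute numerator: Es * ts^2 = 170 * 484^2 = 39823520 (GPa*um^2)
Step 2: Compute denominator (R in um): 6*(1-nu)*tf*R = 6*0.72*4.7*40e6 = 812160000.0 (um^2)
Step 3: sigma (GPa) = 39823520 / 812160000.0 = 4.9034e-02 GPa
Step 4: Convert to MPa (x1000): sigma = 49.0 MPa


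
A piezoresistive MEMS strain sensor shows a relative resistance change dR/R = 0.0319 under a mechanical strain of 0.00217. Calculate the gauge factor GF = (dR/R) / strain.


Step 1: Identify values.
dR/R = 0.0319, strain = 0.00217
Step 2: GF = (dR/R) / strain = 0.0319 / 0.00217
GF = 14.7


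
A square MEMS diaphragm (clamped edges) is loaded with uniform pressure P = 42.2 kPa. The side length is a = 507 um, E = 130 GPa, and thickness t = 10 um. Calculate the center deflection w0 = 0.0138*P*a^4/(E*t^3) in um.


Step 1: Convert pressure to compatible units (E is in GPa, so P in GPa).
P = 42.2 kPa = 42.2e-6 GPa
Step 2: Compute numerator: 0.0138 * P * a^4.
a^4 = 507^4 = 66074188401
numerator = 0.0138 * 42.2e-6 * 66074188401 = 3.8479e+04
Step 3: Compute denominator: E * t^3 = 130 * 10^3 = 130000
Step 4: w0 = numerator / denominator = 3.8479e+04 / 130000 = 0.296 um


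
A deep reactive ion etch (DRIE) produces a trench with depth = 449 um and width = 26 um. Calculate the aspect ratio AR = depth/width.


Step 1: AR = depth / width
Step 2: AR = 449 / 26
AR = 17.3


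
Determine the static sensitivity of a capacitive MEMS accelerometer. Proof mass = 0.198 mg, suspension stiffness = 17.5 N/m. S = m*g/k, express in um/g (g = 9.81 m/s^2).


Step 1: Convert mass: m = 0.198 mg = 1.98e-07 kg
Step 2: S = m * g / k = 1.98e-07 * 9.81 / 17.5
Step 3: S = 1.11e-07 m/g
Step 4: Convert to um/g: S = 0.111 um/g


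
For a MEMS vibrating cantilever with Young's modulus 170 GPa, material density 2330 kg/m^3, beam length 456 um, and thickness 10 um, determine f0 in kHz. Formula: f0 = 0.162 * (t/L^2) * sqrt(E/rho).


Step 1: Convert units to SI.
t_SI = 10e-6 m, L_SI = 456e-6 m
Step 2: Calculate sqrt(E/rho).
sqrt(170e9 / 2330) = 8541.74 m/s
Step 3: Compute f0.
f0 = 0.162 * 10e-6 / (456e-6)^2 * 8541.74 = 66547.5 Hz = 66.55 kHz


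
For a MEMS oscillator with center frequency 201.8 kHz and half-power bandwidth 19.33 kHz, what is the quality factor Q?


Step 1: Q = f0 / bandwidth
Step 2: Q = 201.8 / 19.33
Q = 10.4


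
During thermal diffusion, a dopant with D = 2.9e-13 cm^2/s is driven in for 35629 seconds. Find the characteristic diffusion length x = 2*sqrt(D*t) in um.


Step 1: Compute D*t = 2.9e-13 * 35629 = 1.033241e-08 cm^2
Step 2: sqrt(D*t) = 1.01648e-04 cm
Step 3: x = 2 * 1.01648e-04 cm = 2.03296e-04 cm
Step 4: Convert to um (1 cm = 1e4 um): x = 2.033 um


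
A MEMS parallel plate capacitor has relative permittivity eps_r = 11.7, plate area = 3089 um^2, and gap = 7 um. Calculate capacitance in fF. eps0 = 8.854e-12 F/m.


Step 1: Convert area to m^2: A = 3089e-12 m^2
Step 2: Convert gap to m: d = 7e-6 m
Step 3: C = eps0 * eps_r * A / d
C = 8.854e-12 * 11.7 * 3089e-12 / 7e-6
Step 4: Convert to fF (multiply by 1e15).
C = 45.71 fF


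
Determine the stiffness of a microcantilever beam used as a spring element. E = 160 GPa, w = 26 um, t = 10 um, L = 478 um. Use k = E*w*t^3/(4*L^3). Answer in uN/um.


Step 1: Convert E to consistent units (1 GPa = 1000 uN/um^2).
E = 160 GPa = 160000 uN/um^2
Step 2: Compute t^3 = 10^3 = 1000
Step 3: Compute L^3 = 478^3 = 109215352
Step 4: k = 160000 * 26 * 1000 / (4 * 109215352)
k = 9.5225 uN/um


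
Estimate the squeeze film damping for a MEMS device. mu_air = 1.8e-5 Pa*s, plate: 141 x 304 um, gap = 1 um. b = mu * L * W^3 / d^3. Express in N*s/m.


Step 1: Convert to SI.
L = 141e-6 m, W = 304e-6 m, d = 1e-6 m
Step 2: W^3 = (304e-6)^3 = 2.81e-11 m^3
Step 3: d^3 = (1e-6)^3 = 1.00e-18 m^3
Step 4: b = 1.8e-5 * 141e-6 * 2.81e-11 / 1.00e-18
b = 7.13e-02 N*s/m


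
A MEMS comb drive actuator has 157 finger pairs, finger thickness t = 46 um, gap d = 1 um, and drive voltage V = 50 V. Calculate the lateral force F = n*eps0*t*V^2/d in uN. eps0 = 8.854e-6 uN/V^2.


Step 1: Parameters: n=157, eps0=8.854e-6 uN/V^2, t=46 um, V=50 V, d=1 um
Step 2: V^2 = 2500
Step 3: F = 157 * 8.854e-6 * 46 * 2500 / 1
F = 159.859 uN


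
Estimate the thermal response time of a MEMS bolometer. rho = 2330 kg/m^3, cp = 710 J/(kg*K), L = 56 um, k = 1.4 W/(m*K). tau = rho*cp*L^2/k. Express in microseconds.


Step 1: Convert L to m: L = 56e-6 m
Step 2: L^2 = (56e-6)^2 = 3.136e-09 m^2
Step 3: tau = 2330 * 710 * 3.136e-09 / 1.4 = 3.705632e-03 s
Step 4: Convert to microseconds (multiply by 1e6).
tau = 3705.632 us


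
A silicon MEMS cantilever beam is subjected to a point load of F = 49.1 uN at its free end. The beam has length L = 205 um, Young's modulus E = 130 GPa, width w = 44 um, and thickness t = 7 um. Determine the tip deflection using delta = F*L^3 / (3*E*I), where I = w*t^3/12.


Step 1: Calculate the second moment of area.
I = w * t^3 / 12 = 44 * 7^3 / 12 = 1257.6667 um^4
Step 2: Convert E to consistent units (1 GPa = 1000 uN/um^2).
E = 130 GPa = 130000 uN/um^2
Step 3: Calculate tip deflection.
delta = F * L^3 / (3 * E * I)
delta = 49.1 * 205^3 / (3 * 130000 * 1257.6667)
delta = 0.8624 um


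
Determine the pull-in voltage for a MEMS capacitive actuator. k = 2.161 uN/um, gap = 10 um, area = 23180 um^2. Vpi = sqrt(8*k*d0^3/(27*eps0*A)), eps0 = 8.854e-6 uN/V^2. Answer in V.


Step 1: Compute numerator: 8 * k * d0^3 = 8 * 2.161 * 10^3 = 17288.0
Step 2: Compute denominator: 27 * eps0 * A = 27 * 8.854e-6 * 23180 = 5.541364
Step 3: Vpi = sqrt(17288.0 / 5.541364)
Vpi = 55.86 V


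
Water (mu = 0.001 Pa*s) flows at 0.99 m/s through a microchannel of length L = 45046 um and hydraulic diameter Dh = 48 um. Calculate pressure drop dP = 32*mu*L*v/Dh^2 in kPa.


Step 1: Convert to SI: L = 45046e-6 m, Dh = 48e-6 m
Step 2: dP = 32 * 0.001 * 45046e-6 * 0.99 / (48e-6)^2
Step 3: dP = 619382.50 Pa
Step 4: Convert to kPa: dP = 619.38 kPa


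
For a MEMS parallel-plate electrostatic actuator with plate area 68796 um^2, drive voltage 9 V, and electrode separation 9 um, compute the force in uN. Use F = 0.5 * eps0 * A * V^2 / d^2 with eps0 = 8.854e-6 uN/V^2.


Step 1: Identify parameters.
eps0 = 8.854e-6 uN/V^2, A = 68796 um^2, V = 9 V, d = 9 um
Step 2: Compute V^2 = 9^2 = 81
Step 3: Compute d^2 = 9^2 = 81
Step 4: F = 0.5 * 8.854e-6 * 68796 * 81 / 81
F = 0.305 uN


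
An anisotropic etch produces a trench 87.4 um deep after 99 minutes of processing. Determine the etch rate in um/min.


Step 1: Etch rate = depth / time
Step 2: rate = 87.4 / 99
rate = 0.883 um/min


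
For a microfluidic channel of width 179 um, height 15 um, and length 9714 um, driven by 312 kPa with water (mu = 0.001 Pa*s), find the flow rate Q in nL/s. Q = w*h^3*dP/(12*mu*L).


Step 1: Convert all dimensions to SI (meters).
w = 179e-6 m, h = 15e-6 m, L = 9714e-6 m, dP = 312e3 Pa
Step 2: Q = w * h^3 * dP / (12 * mu * L)
Q = 179e-6 * (15e-6)^3 * 312e3 / (12 * 0.001 * 9714e-6) = 1.6169704e-09 m^3/s
Step 3: Convert Q from m^3/s to nL/s (1 m^3 = 1e12 nL, so multiply by 1e12).
Q = 1616.97 nL/s


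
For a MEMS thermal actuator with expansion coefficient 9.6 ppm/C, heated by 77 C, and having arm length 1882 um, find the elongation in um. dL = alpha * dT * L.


Step 1: Convert CTE: alpha = 9.6 ppm/C = 9.6e-6 /C
Step 2: dL = 9.6e-6 * 77 * 1882
dL = 1.3912 um


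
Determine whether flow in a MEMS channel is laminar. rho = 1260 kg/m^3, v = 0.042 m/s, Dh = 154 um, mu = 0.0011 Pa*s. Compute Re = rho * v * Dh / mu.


Step 1: Convert Dh to meters: Dh = 154e-6 m
Step 2: Re = rho * v * Dh / mu
Re = 1260 * 0.042 * 154e-6 / 0.0011
Re = 7.409
Since Re = 7.409 is below ~2300, the flow is laminar.


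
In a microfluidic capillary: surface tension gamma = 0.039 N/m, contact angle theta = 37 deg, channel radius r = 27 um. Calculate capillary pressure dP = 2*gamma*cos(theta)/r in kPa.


Step 1: cos(37 deg) = 0.7986
Step 2: Convert r to m: r = 27e-6 m
Step 3: dP = 2 * 0.039 * 0.7986 / 27e-6 = 2307.1 Pa
Step 4: Convert Pa to kPa (divide by 1000).
dP = 2.31 kPa


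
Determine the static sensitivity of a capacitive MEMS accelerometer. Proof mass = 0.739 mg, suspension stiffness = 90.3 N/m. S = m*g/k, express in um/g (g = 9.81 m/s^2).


Step 1: Convert mass: m = 0.739 mg = 7.39e-07 kg
Step 2: S = m * g / k = 7.39e-07 * 9.81 / 90.3
Step 3: S = 8.03e-08 m/g
Step 4: Convert to um/g: S = 0.08 um/g


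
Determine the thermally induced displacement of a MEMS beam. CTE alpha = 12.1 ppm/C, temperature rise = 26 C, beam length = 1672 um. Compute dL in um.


Step 1: Convert CTE: alpha = 12.1 ppm/C = 12.1e-6 /C
Step 2: dL = 12.1e-6 * 26 * 1672
dL = 0.526 um


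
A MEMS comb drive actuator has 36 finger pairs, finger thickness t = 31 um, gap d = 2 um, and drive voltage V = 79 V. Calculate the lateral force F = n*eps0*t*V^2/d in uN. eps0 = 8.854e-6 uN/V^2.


Step 1: Parameters: n=36, eps0=8.854e-6 uN/V^2, t=31 um, V=79 V, d=2 um
Step 2: V^2 = 6241
Step 3: F = 36 * 8.854e-6 * 31 * 6241 / 2
F = 30.834 uN


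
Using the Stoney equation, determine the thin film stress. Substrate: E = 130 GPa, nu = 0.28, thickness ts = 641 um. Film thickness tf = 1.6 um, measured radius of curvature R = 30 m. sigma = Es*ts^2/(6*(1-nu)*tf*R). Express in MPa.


Step 1: Compute numerator: Es * ts^2 = 130 * 641^2 = 53414530 (GPa*um^2)
Step 2: Compute denominator (R in um): 6*(1-nu)*tf*R = 6*0.72*1.6*30e6 = 207360000.0 (um^2)
Step 3: sigma (GPa) = 53414530 / 207360000.0 = 2.57593e-01 GPa
Step 4: Convert to MPa (x1000): sigma = 257.6 MPa


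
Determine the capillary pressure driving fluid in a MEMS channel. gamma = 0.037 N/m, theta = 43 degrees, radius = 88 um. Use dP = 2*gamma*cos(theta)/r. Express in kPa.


Step 1: cos(43 deg) = 0.7314
Step 2: Convert r to m: r = 88e-6 m
Step 3: dP = 2 * 0.037 * 0.7314 / 88e-6 = 615.0 Pa
Step 4: Convert Pa to kPa (divide by 1000).
dP = 0.62 kPa


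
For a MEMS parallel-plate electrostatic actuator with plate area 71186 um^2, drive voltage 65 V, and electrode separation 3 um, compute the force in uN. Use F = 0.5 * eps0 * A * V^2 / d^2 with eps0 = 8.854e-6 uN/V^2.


Step 1: Identify parameters.
eps0 = 8.854e-6 uN/V^2, A = 71186 um^2, V = 65 V, d = 3 um
Step 2: Compute V^2 = 65^2 = 4225
Step 3: Compute d^2 = 3^2 = 9
Step 4: F = 0.5 * 8.854e-6 * 71186 * 4225 / 9
F = 147.941 uN


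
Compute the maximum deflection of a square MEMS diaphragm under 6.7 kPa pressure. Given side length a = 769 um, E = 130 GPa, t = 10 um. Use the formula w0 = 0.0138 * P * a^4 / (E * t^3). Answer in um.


Step 1: Convert pressure to compatible units (E is in GPa, so P in GPa).
P = 6.7 kPa = 6.7e-6 GPa
Step 2: Compute numerator: 0.0138 * P * a^4.
a^4 = 769^4 = 349707832321
numerator = 0.0138 * 6.7e-6 * 349707832321 = 3.2334e+04
Step 3: Compute denominator: E * t^3 = 130 * 10^3 = 130000
Step 4: w0 = numerator / denominator = 3.2334e+04 / 130000 = 0.2487 um


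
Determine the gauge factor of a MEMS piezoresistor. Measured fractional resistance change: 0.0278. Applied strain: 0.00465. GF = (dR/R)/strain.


Step 1: Identify values.
dR/R = 0.0278, strain = 0.00465
Step 2: GF = (dR/R) / strain = 0.0278 / 0.00465
GF = 6.0


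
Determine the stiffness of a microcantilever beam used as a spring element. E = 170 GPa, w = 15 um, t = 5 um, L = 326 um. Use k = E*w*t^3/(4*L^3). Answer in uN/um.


Step 1: Convert E to consistent units (1 GPa = 1000 uN/um^2).
E = 170 GPa = 170000 uN/um^2
Step 2: Compute t^3 = 5^3 = 125
Step 3: Compute L^3 = 326^3 = 34645976
Step 4: k = 170000 * 15 * 125 / (4 * 34645976)
k = 2.3001 uN/um


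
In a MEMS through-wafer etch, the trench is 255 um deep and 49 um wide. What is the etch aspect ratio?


Step 1: AR = depth / width
Step 2: AR = 255 / 49
AR = 5.2


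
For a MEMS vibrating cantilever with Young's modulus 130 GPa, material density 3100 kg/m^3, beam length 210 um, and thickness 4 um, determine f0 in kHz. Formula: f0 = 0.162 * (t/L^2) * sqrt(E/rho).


Step 1: Convert units to SI.
t_SI = 4e-6 m, L_SI = 210e-6 m
Step 2: Calculate sqrt(E/rho).
sqrt(130e9 / 3100) = 6475.76 m/s
Step 3: Compute f0.
f0 = 0.162 * 4e-6 / (210e-6)^2 * 6475.76 = 95154.0 Hz = 95.15 kHz


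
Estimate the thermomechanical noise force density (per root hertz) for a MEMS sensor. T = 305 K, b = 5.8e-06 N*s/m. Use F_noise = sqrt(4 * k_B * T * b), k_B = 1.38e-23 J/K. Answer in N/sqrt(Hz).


Step 1: Compute 4 * k_B * T * b
= 4 * 1.38e-23 * 305 * 5.8e-06
= 9.7649e-26 N^2/Hz
Step 2: F_noise = sqrt(9.7649e-26)
F_noise = 3.12e-13 N/sqrt(Hz)


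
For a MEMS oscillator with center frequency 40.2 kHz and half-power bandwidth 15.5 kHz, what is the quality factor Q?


Step 1: Q = f0 / bandwidth
Step 2: Q = 40.2 / 15.5
Q = 2.6


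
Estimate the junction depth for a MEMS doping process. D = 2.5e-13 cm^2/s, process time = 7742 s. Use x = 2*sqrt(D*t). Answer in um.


Step 1: Compute D*t = 2.5e-13 * 7742 = 1.9355e-09 cm^2
Step 2: sqrt(D*t) = 4.399e-05 cm
Step 3: x = 2 * 4.399e-05 cm = 8.798e-05 cm
Step 4: Convert to um (1 cm = 1e4 um): x = 0.88 um


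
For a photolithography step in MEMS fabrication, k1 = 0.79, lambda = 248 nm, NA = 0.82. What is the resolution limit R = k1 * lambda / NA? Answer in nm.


Step 1: Identify values: k1 = 0.79, lambda = 248 nm, NA = 0.82
Step 2: R = k1 * lambda / NA
R = 0.79 * 248 / 0.82
R = 238.9 nm


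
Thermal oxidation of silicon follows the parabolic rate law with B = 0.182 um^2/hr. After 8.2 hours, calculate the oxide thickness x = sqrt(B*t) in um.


Step 1: Compute B*t = 0.182 * 8.2 = 1.4924
Step 2: x = sqrt(1.4924)
x = 1.222 um


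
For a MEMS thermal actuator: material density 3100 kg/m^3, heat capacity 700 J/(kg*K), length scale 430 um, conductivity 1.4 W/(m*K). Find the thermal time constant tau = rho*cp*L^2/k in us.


Step 1: Convert L to m: L = 430e-6 m
Step 2: L^2 = (430e-6)^2 = 1.849e-07 m^2
Step 3: tau = 3100 * 700 * 1.849e-07 / 1.4 = 2.86595e-01 s
Step 4: Convert to microseconds (multiply by 1e6).
tau = 286595.0 us


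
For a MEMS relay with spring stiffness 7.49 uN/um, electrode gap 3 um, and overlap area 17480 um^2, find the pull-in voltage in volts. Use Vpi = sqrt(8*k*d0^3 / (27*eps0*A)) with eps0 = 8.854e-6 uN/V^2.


Step 1: Compute numerator: 8 * k * d0^3 = 8 * 7.49 * 3^3 = 1617.84
Step 2: Compute denominator: 27 * eps0 * A = 27 * 8.854e-6 * 17480 = 4.178734
Step 3: Vpi = sqrt(1617.84 / 4.178734)
Vpi = 19.68 V


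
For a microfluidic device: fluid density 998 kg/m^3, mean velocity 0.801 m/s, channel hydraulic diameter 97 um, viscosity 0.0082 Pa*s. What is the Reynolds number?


Step 1: Convert Dh to meters: Dh = 97e-6 m
Step 2: Re = rho * v * Dh / mu
Re = 998 * 0.801 * 97e-6 / 0.0082
Re = 9.456


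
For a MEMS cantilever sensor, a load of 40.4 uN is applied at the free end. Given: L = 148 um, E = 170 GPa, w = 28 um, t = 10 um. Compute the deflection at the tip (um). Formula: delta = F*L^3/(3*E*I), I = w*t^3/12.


Step 1: Calculate the second moment of area.
I = w * t^3 / 12 = 28 * 10^3 / 12 = 2333.3333 um^4
Step 2: Convert E to consistent units (1 GPa = 1000 uN/um^2).
E = 170 GPa = 170000 uN/um^2
Step 3: Calculate tip deflection.
delta = F * L^3 / (3 * E * I)
delta = 40.4 * 148^3 / (3 * 170000 * 2333.3333)
delta = 0.1101 um


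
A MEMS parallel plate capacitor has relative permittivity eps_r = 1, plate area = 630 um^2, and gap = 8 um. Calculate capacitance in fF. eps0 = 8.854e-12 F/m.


Step 1: Convert area to m^2: A = 630e-12 m^2
Step 2: Convert gap to m: d = 8e-6 m
Step 3: C = eps0 * eps_r * A / d
C = 8.854e-12 * 1 * 630e-12 / 8e-6
Step 4: Convert to fF (multiply by 1e15).
C = 0.7 fF


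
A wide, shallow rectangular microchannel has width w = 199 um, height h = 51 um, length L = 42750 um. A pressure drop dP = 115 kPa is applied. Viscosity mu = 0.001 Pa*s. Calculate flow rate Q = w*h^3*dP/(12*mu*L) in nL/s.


Step 1: Convert all dimensions to SI (meters).
w = 199e-6 m, h = 51e-6 m, L = 42750e-6 m, dP = 115e3 Pa
Step 2: Q = w * h^3 * dP / (12 * mu * L)
Q = 199e-6 * (51e-6)^3 * 115e3 / (12 * 0.001 * 42750e-6) = 5.91757921e-09 m^3/s
Step 3: Convert Q from m^3/s to nL/s (1 m^3 = 1e12 nL, so multiply by 1e12).
Q = 5917.579 nL/s


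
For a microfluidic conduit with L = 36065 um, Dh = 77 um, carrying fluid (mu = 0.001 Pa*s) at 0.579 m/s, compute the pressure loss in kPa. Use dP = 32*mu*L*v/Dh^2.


Step 1: Convert to SI: L = 36065e-6 m, Dh = 77e-6 m
Step 2: dP = 32 * 0.001 * 36065e-6 * 0.579 / (77e-6)^2
Step 3: dP = 112702.36 Pa
Step 4: Convert to kPa: dP = 112.7 kPa


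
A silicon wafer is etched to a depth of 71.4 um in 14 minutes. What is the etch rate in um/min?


Step 1: Etch rate = depth / time
Step 2: rate = 71.4 / 14
rate = 5.1 um/min


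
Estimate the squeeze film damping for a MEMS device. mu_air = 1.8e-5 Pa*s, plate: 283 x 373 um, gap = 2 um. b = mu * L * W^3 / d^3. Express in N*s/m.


Step 1: Convert to SI.
L = 283e-6 m, W = 373e-6 m, d = 2e-6 m
Step 2: W^3 = (373e-6)^3 = 5.19e-11 m^3
Step 3: d^3 = (2e-6)^3 = 8.00e-18 m^3
Step 4: b = 1.8e-5 * 283e-6 * 5.19e-11 / 8.00e-18
b = 3.30e-02 N*s/m


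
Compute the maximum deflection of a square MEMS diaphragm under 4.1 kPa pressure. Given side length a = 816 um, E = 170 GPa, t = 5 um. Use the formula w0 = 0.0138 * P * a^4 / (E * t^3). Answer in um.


Step 1: Convert pressure to compatible units (E is in GPa, so P in GPa).
P = 4.1 kPa = 4.1e-6 GPa
Step 2: Compute numerator: 0.0138 * P * a^4.
a^4 = 816^4 = 443364212736
numerator = 0.0138 * 4.1e-6 * 443364212736 = 2.508555e+04
Step 3: Compute denominator: E * t^3 = 170 * 5^3 = 21250
Step 4: w0 = numerator / denominator = 2.508555e+04 / 21250 = 1.1805 um


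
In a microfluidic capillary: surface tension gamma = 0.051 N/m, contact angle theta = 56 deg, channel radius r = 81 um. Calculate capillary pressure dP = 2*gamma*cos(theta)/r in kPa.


Step 1: cos(56 deg) = 0.5592
Step 2: Convert r to m: r = 81e-6 m
Step 3: dP = 2 * 0.051 * 0.5592 / 81e-6 = 704.2 Pa
Step 4: Convert Pa to kPa (divide by 1000).
dP = 0.7 kPa


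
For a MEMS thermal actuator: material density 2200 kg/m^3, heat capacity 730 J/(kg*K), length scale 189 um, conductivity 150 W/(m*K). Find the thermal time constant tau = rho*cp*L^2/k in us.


Step 1: Convert L to m: L = 189e-6 m
Step 2: L^2 = (189e-6)^2 = 3.5721e-08 m^2
Step 3: tau = 2200 * 730 * 3.5721e-08 / 150 = 3.8245284e-04 s
Step 4: Convert to microseconds (multiply by 1e6).
tau = 382.453 us


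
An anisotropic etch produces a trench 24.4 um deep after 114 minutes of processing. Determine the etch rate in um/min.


Step 1: Etch rate = depth / time
Step 2: rate = 24.4 / 114
rate = 0.214 um/min


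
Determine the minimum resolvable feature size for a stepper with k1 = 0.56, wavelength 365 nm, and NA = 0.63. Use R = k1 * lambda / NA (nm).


Step 1: Identify values: k1 = 0.56, lambda = 365 nm, NA = 0.63
Step 2: R = k1 * lambda / NA
R = 0.56 * 365 / 0.63
R = 324.4 nm


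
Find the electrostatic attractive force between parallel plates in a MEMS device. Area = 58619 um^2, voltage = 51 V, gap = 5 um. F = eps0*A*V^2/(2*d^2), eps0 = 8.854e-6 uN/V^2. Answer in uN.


Step 1: Identify parameters.
eps0 = 8.854e-6 uN/V^2, A = 58619 um^2, V = 51 V, d = 5 um
Step 2: Compute V^2 = 51^2 = 2601
Step 3: Compute d^2 = 5^2 = 25
Step 4: F = 0.5 * 8.854e-6 * 58619 * 2601 / 25
F = 26.999 uN


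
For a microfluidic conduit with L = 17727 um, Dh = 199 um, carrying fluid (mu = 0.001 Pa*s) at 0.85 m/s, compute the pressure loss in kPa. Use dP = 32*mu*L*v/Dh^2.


Step 1: Convert to SI: L = 17727e-6 m, Dh = 199e-6 m
Step 2: dP = 32 * 0.001 * 17727e-6 * 0.85 / (199e-6)^2
Step 3: dP = 12175.81 Pa
Step 4: Convert to kPa: dP = 12.18 kPa


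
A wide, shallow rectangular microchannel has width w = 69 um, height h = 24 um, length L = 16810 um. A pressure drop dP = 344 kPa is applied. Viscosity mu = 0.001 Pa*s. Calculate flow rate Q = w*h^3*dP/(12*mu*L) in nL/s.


Step 1: Convert all dimensions to SI (meters).
w = 69e-6 m, h = 24e-6 m, L = 16810e-6 m, dP = 344e3 Pa
Step 2: Q = w * h^3 * dP / (12 * mu * L)
Q = 69e-6 * (24e-6)^3 * 344e3 / (12 * 0.001 * 16810e-6) = 1.62664319e-09 m^3/s
Step 3: Convert Q from m^3/s to nL/s (1 m^3 = 1e12 nL, so multiply by 1e12).
Q = 1626.643 nL/s


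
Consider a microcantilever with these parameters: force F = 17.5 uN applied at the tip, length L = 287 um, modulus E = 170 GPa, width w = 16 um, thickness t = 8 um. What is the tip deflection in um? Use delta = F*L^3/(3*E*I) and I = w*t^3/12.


Step 1: Calculate the second moment of area.
I = w * t^3 / 12 = 16 * 8^3 / 12 = 682.6667 um^4
Step 2: Convert E to consistent units (1 GPa = 1000 uN/um^2).
E = 170 GPa = 170000 uN/um^2
Step 3: Calculate tip deflection.
delta = F * L^3 / (3 * E * I)
delta = 17.5 * 287^3 / (3 * 170000 * 682.6667)
delta = 1.1882 um


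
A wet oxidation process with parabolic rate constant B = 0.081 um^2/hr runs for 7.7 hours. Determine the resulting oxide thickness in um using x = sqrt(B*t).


Step 1: Compute B*t = 0.081 * 7.7 = 0.6237
Step 2: x = sqrt(0.6237)
x = 0.79 um


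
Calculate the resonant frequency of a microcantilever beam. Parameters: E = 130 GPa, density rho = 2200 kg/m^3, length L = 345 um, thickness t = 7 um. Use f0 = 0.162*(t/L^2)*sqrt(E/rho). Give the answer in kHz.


Step 1: Convert units to SI.
t_SI = 7e-6 m, L_SI = 345e-6 m
Step 2: Calculate sqrt(E/rho).
sqrt(130e9 / 2200) = 7687.06 m/s
Step 3: Compute f0.
f0 = 0.162 * 7e-6 / (345e-6)^2 * 7687.06 = 73237.8 Hz = 73.24 kHz


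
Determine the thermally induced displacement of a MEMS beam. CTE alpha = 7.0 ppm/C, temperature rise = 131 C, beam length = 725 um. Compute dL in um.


Step 1: Convert CTE: alpha = 7.0 ppm/C = 7.0e-6 /C
Step 2: dL = 7.0e-6 * 131 * 725
dL = 0.6648 um


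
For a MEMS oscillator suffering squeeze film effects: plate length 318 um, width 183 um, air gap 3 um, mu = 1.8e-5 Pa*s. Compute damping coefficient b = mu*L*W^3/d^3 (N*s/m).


Step 1: Convert to SI.
L = 318e-6 m, W = 183e-6 m, d = 3e-6 m
Step 2: W^3 = (183e-6)^3 = 6.13e-12 m^3
Step 3: d^3 = (3e-6)^3 = 2.70e-17 m^3
Step 4: b = 1.8e-5 * 318e-6 * 6.13e-12 / 2.70e-17
b = 1.30e-03 N*s/m


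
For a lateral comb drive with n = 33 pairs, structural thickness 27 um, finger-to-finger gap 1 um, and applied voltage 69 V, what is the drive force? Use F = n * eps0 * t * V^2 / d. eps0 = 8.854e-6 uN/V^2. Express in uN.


Step 1: Parameters: n=33, eps0=8.854e-6 uN/V^2, t=27 um, V=69 V, d=1 um
Step 2: V^2 = 4761
Step 3: F = 33 * 8.854e-6 * 27 * 4761 / 1
F = 37.559 uN


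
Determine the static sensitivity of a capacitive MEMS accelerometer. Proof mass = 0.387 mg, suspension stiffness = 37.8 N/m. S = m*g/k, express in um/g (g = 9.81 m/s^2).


Step 1: Convert mass: m = 0.387 mg = 3.87e-07 kg
Step 2: S = m * g / k = 3.87e-07 * 9.81 / 37.8
Step 3: S = 1.00e-07 m/g
Step 4: Convert to um/g: S = 0.1 um/g


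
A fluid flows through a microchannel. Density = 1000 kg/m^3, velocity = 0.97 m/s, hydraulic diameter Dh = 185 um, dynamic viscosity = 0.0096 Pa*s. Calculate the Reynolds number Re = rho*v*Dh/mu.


Step 1: Convert Dh to meters: Dh = 185e-6 m
Step 2: Re = rho * v * Dh / mu
Re = 1000 * 0.97 * 185e-6 / 0.0096
Re = 18.693


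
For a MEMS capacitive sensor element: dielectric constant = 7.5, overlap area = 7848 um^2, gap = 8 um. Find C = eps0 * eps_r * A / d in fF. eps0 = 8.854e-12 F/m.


Step 1: Convert area to m^2: A = 7848e-12 m^2
Step 2: Convert gap to m: d = 8e-6 m
Step 3: C = eps0 * eps_r * A / d
C = 8.854e-12 * 7.5 * 7848e-12 / 8e-6
Step 4: Convert to fF (multiply by 1e15).
C = 65.14 fF


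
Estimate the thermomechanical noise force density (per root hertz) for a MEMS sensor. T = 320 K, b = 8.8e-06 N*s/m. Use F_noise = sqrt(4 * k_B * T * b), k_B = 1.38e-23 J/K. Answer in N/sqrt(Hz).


Step 1: Compute 4 * k_B * T * b
= 4 * 1.38e-23 * 320 * 8.8e-06
= 1.5544e-25 N^2/Hz
Step 2: F_noise = sqrt(1.5544e-25)
F_noise = 3.94e-13 N/sqrt(Hz)


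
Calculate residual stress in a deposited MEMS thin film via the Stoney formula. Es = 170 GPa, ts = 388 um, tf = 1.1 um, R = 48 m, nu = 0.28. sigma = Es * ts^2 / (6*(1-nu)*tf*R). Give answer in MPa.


Step 1: Compute numerator: Es * ts^2 = 170 * 388^2 = 25592480 (GPa*um^2)
Step 2: Compute denominator (R in um): 6*(1-nu)*tf*R = 6*0.72*1.1*48e6 = 228096000.0 (um^2)
Step 3: sigma (GPa) = 25592480 / 228096000.0 = 1.122e-01 GPa
Step 4: Convert to MPa (x1000): sigma = 112.2 MPa


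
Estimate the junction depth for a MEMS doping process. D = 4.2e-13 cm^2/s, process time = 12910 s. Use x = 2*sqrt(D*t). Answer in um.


Step 1: Compute D*t = 4.2e-13 * 12910 = 5.4222e-09 cm^2
Step 2: sqrt(D*t) = 7.36356e-05 cm
Step 3: x = 2 * 7.36356e-05 cm = 1.472712e-04 cm
Step 4: Convert to um (1 cm = 1e4 um): x = 1.473 um


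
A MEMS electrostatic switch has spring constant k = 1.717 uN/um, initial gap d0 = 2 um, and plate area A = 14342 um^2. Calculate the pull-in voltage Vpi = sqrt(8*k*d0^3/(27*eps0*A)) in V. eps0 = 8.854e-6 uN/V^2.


Step 1: Compute numerator: 8 * k * d0^3 = 8 * 1.717 * 2^3 = 109.888
Step 2: Compute denominator: 27 * eps0 * A = 27 * 8.854e-6 * 14342 = 3.42857
Step 3: Vpi = sqrt(109.888 / 3.42857)
Vpi = 5.66 V


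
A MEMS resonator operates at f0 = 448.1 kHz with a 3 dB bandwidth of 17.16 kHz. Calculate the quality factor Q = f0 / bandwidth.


Step 1: Q = f0 / bandwidth
Step 2: Q = 448.1 / 17.16
Q = 26.1


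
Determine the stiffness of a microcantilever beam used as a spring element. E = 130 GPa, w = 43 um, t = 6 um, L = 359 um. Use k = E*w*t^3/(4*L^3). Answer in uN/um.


Step 1: Convert E to consistent units (1 GPa = 1000 uN/um^2).
E = 130 GPa = 130000 uN/um^2
Step 2: Compute t^3 = 6^3 = 216
Step 3: Compute L^3 = 359^3 = 46268279
Step 4: k = 130000 * 43 * 216 / (4 * 46268279)
k = 6.5241 uN/um


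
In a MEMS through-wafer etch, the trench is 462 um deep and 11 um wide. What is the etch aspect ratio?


Step 1: AR = depth / width
Step 2: AR = 462 / 11
AR = 42.0


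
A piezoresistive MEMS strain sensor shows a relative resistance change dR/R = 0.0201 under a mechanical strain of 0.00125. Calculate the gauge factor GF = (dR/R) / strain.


Step 1: Identify values.
dR/R = 0.0201, strain = 0.00125
Step 2: GF = (dR/R) / strain = 0.0201 / 0.00125
GF = 16.1


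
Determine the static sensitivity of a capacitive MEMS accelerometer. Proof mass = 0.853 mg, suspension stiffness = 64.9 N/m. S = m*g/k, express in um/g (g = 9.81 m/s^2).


Step 1: Convert mass: m = 0.853 mg = 8.53e-07 kg
Step 2: S = m * g / k = 8.53e-07 * 9.81 / 64.9
Step 3: S = 1.29e-07 m/g
Step 4: Convert to um/g: S = 0.129 um/g


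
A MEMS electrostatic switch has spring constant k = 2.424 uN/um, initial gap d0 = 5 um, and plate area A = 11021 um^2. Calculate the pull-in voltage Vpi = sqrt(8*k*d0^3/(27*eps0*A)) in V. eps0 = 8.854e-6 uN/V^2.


Step 1: Compute numerator: 8 * k * d0^3 = 8 * 2.424 * 5^3 = 2424.0
Step 2: Compute denominator: 27 * eps0 * A = 27 * 8.854e-6 * 11021 = 2.634658
Step 3: Vpi = sqrt(2424.0 / 2.634658)
Vpi = 30.33 V


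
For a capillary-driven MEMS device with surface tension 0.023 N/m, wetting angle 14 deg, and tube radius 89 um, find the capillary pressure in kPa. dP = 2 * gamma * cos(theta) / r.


Step 1: cos(14 deg) = 0.9703
Step 2: Convert r to m: r = 89e-6 m
Step 3: dP = 2 * 0.023 * 0.9703 / 89e-6 = 501.5 Pa
Step 4: Convert Pa to kPa (divide by 1000).
dP = 0.5 kPa


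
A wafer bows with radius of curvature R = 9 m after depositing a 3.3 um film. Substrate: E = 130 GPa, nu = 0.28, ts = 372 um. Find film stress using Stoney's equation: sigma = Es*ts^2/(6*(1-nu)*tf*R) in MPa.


Step 1: Compute numerator: Es * ts^2 = 130 * 372^2 = 17989920 (GPa*um^2)
Step 2: Compute denominator (R in um): 6*(1-nu)*tf*R = 6*0.72*3.3*9e6 = 128304000.0 (um^2)
Step 3: sigma (GPa) = 17989920 / 128304000.0 = 1.40213e-01 GPa
Step 4: Convert to MPa (x1000): sigma = 140.2 MPa
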